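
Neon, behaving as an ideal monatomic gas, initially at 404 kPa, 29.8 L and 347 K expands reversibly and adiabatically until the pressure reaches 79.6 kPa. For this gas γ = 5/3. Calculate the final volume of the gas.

Adiabatic: T₂/T₁ = (P₂/P₁)^((γ−1)/γ) ⇒ T₂ = 347×(0.197)^0.400 = 181 K; V₂ = 79.0 L.

79.0 L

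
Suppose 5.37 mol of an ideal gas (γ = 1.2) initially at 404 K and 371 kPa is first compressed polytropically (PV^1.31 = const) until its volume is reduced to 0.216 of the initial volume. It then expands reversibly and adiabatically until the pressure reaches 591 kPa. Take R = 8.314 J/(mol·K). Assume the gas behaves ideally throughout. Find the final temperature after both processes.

502 K

V₁ = nRT₁/P₁ = 5.37×8.314×404/371 = 48.6 L.
Step 1 — Polytropic n=1.31: T₂ = T₁(V₁/V₂)^(n−1) = 404×(4.63)^0.31 = 650 K; P₂ = P₁(V₁/V₂)^n = 2760 kPa.
W = (P₁V₁−P₂V₂)/(n−1) = (371×48.6−2760×10.5)/0.31 = -35400 J.
ΔU = nCvΔT = 5.37×41.6×(650−404) = 54800 J.
Q = ΔU + W = 19500 J.
State after step 1: P = 2760 kPa, V = 10.5 L, T = 650 K.
Step 2 — Adiabatic: T₂/T₁ = (P₂/P₁)^((γ−1)/γ) ⇒ T₂ = 650×(0.214)^0.167 = 502 K; V₂ = 38.0 L.
ΔU = nCvΔT = 5.37×41.6×(502−650) = -32900 J.
Q = 0 for an adiabatic process, so W = −ΔU = 32900 J.
Net over both steps: W = -2520 J, Q = 19500 J, ΔU = 22000 J.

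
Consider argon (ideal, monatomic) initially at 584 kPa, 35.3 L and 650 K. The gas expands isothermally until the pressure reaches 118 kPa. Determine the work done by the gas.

33000 J

n = P₁V₁/(RT₁) = 584×35.3/(8.314×650) = 3.81 mol.
Isothermal: T stays 650 K; PV = const ⇒ V₂ = 175 L, P₂ = 118 kPa.
W = nRT ln(V₂/V₁) = 3.81×8.314×650×ln(4.95) = 33000 J.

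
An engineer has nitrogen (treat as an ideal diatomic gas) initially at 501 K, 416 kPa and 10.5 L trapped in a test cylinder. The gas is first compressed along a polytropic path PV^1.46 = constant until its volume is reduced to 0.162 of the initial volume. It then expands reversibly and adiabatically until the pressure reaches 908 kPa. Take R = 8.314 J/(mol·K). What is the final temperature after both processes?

677 K

n = P₁V₁/(RT₁) = 416×10.5/(8.314×501) = 1.05 mol.
Step 1 — Polytropic n=1.46: T₂ = T₁(V₁/V₂)^(n−1) = 501×(6.17)^0.46 = 1160 K; P₂ = P₁(V₁/V₂)^n = 5930 kPa.
W = (P₁V₁−P₂V₂)/(n−1) = (416×10.5−5930×1.70)/0.46 = -12400 J.
ΔU = nCvΔT = 1.05×20.8×(1160−501) = 14300 J.
Q = ΔU + W = 1870 J.
State after step 1: P = 5930 kPa, V = 1.70 L, T = 1160 K.
Step 2 — Adiabatic: T₂/T₁ = (P₂/P₁)^((γ−1)/γ) ⇒ T₂ = 1160×(0.153)^0.286 = 677 K; V₂ = 6.50 L.
ΔU = nCvΔT = 1.05×20.8×(677−1160) = -10500 J.
Q = 0 for an adiabatic process, so W = −ΔU = 10500 J.
Net over both steps: W = -1970 J, Q = 1870 J, ΔU = 3840 J.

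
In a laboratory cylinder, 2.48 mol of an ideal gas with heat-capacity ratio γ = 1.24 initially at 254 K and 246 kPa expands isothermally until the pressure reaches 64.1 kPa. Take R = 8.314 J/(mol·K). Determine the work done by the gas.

7040 J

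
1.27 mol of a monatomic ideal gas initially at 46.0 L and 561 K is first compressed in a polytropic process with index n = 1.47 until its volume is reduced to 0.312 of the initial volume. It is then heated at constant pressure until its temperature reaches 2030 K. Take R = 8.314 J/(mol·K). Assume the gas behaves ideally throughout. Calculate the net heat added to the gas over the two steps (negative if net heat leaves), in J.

25300 J

P₁ = nRT₁/V₁ = 1.27×8.314×561/46.0 = 129 kPa.
Step 1 — Polytropic n=1.47: T₂ = T₁(V₁/V₂)^(n−1) = 561×(3.21)^0.47 = 970 K; P₂ = P₁(V₁/V₂)^n = 714 kPa.
W = (P₁V₁−P₂V₂)/(n−1) = (129×46.0−714×14.4)/0.47 = -9190 J.
ΔU = nCvΔT = 1.27×12.5×(970−561) = 6480 J.
Q = ΔU + W = -2710 J.
State after step 1: P = 714 kPa, V = 14.4 L, T = 970 K.
Step 2 — Isobaric: P stays 714 kPa; V/T = const ⇒ T₂ = 2030 K, V₂ = 30.0 L.
W = PΔV = 714×(30.0−14.4) kPa·L = 11200 J.
ΔU = nCvΔT = 1.27×12.5×(2030−970) = 16800 J.
Q = ΔU + W = nCpΔT = 28000 J.
Net over both steps: W = 2010 J, Q = 25300 J, ΔU = 23300 J.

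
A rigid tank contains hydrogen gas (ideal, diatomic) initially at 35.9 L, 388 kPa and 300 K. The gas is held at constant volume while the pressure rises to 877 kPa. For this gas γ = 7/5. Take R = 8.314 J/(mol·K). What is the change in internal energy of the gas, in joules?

43900 J

n = P₁V₁/(RT₁) = 388×35.9/(8.314×300) = 5.58 mol.
Isochoric: V stays 35.9 L; P/T = const ⇒ T₂ = 678 K, P₂ = 877 kPa.
For an ideal gas ΔU = nCvΔT with Cv = (5/2)R = 20.8 J/(mol·K).
ΔU = 5.58×20.8×(678−300) = 43900 J.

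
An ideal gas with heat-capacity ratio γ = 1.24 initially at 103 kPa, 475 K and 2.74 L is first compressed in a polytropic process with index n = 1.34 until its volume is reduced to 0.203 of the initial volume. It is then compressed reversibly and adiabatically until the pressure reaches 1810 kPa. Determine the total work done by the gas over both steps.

-904 J

n = P₁V₁/(RT₁) = 103×2.74/(8.314×475) = 0.0715 mol.
Step 1 — Polytropic n=1.34: T₂ = T₁(V₁/V₂)^(n−1) = 475×(4.93)^0.34 = 817 K; P₂ = P₁(V₁/V₂)^n = 873 kPa.
W = (P₁V₁−P₂V₂)/(n−1) = (103×2.74−873×0.556)/0.34 = -597 J.
ΔU = nCvΔT = 0.0715×34.6×(817−475) = 846 J.
Q = ΔU + W = 249 J.
State after step 1: P = 873 kPa, V = 0.556 L, T = 817 K.
Step 2 — Adiabatic: T₂/T₁ = (P₂/P₁)^((γ−1)/γ) ⇒ T₂ = 817×(2.07)^0.194 = 941 K; V₂ = 0.309 L.
ΔU = nCvΔT = 0.0715×34.6×(941−817) = 307 J.
Q = 0 for an adiabatic process, so W = −ΔU = -307 J.
Net over both steps: W = -904 J, Q = 249 J, ΔU = 1150 J.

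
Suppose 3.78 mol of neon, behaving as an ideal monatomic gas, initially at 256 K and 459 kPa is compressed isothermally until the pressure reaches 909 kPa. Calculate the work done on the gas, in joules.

5500 J

V₁ = nRT₁/P₁ = 3.78×8.314×256/459 = 17.5 L.
Isothermal: T stays 256 K; PV = const ⇒ V₂ = 8.85 L, P₂ = 909 kPa.
W = nRT ln(V₂/V₁) = 3.78×8.314×256×ln(0.505) = -5500 J.
Work done on the gas = −W_by = 5500 J.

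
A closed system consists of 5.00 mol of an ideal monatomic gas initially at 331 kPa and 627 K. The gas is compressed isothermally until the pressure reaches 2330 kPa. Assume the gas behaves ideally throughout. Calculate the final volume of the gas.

11.2 L

V₁ = nRT₁/P₁ = 5.00×8.314×627/331 = 78.7 L.
Isothermal: T stays 627 K; PV = const ⇒ V₂ = 11.2 L, P₂ = 2330 kPa.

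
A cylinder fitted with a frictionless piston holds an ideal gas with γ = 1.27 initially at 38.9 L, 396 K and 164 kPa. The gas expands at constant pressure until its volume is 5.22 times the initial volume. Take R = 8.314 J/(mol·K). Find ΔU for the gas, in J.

n = P₁V₁/(RT₁) = 164×38.9/(8.314×396) = 1.94 mol.
Isobaric: P stays 164 kPa; V/T = const ⇒ T₂ = 2070 K, V₂ = 203 L.
For an ideal gas ΔU = nCvΔT with Cv = R/(γ−1) = 30.8 J/(mol·K).
ΔU = 1.94×30.8×(2070−396) = 99700 J.

99700 J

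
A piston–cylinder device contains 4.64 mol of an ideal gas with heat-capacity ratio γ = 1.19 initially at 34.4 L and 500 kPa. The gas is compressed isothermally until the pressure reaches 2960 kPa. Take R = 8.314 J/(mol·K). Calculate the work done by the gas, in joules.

-30600 J

T₁ = P₁V₁/(nR) = 500×34.4/(4.64×8.314) = 446 K.
Isothermal: T stays 446 K; PV = const ⇒ V₂ = 5.81 L, P₂ = 2960 kPa.
W = nRT ln(V₂/V₁) = 4.64×8.314×446×ln(0.169) = -30600 J.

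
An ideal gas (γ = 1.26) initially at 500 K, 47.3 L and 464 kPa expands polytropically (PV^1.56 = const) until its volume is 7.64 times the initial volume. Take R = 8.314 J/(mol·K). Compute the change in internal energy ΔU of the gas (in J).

-57400 J

n = P₁V₁/(RT₁) = 464×47.3/(8.314×500) = 5.28 mol.
Polytropic n=1.56: T₂ = T₁(V₁/V₂)^(n−1) = 500×(0.131)^0.56 = 160 K; P₂ = P₁(V₁/V₂)^n = 19.4 kPa.
For an ideal gas ΔU = nCvΔT with Cv = R/(γ−1) = 32.0 J/(mol·K).
ΔU = 5.28×32.0×(160−500) = -57400 J.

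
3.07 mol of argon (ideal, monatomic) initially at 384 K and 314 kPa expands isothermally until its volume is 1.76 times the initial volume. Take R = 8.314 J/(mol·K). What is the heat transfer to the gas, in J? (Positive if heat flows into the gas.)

V₁ = nRT₁/P₁ = 3.07×8.314×384/314 = 31.2 L.
Isothermal: T stays 384 K; PV = const ⇒ V₂ = 54.9 L, P₂ = 178 kPa.
ΔU = 0 (ideal gas, T constant).
W = nRT ln(V₂/V₁) = 3.07×8.314×384×ln(1.76) = 5540 J.
Q = ΔU + W = 5540 J.

5540 J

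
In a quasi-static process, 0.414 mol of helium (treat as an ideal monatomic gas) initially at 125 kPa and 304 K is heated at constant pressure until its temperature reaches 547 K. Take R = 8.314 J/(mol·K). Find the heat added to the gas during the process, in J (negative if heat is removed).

2090 J

V₁ = nRT₁/P₁ = 0.414×8.314×304/125 = 8.37 L.
Isobaric: P stays 125 kPa; V/T = const ⇒ T₂ = 547 K, V₂ = 15.1 L.
W = PΔV = 125×(15.1−8.37) kPa·L = 836 J.
ΔU = nCvΔT = 0.414×12.5×(547−304) = 1250 J.
Q = ΔU + W = nCpΔT = 2090 J.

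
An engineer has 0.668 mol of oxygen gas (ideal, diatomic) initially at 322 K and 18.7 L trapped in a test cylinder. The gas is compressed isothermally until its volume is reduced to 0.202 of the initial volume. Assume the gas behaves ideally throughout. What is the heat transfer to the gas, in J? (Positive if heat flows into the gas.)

-2860 J

P₁ = nRT₁/V₁ = 0.668×8.314×322/18.7 = 95.6 kPa.
Isothermal: T stays 322 K; PV = const ⇒ V₂ = 3.78 L, P₂ = 473 kPa.
ΔU = 0 (ideal gas, T constant).
W = nRT ln(V₂/V₁) = 0.668×8.314×322×ln(0.202) = -2860 J.
Q = ΔU + W = -2860 J.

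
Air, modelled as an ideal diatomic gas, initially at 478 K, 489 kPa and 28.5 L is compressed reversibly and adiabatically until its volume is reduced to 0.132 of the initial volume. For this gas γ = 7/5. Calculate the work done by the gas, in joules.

n = P₁V₁/(RT₁) = 489×28.5/(8.314×478) = 3.51 mol.
Adiabatic: TV^(γ−1) = const ⇒ T₂ = 478×(7.58)^0.400 = 1070 K; PV^γ = const ⇒ P₂ = 8330 kPa.
ΔU = nCvΔT = 3.51×20.8×(1070−478) = 43500 J.
Q = 0 for an adiabatic process, so W = −ΔU = -43500 J.

-43500 J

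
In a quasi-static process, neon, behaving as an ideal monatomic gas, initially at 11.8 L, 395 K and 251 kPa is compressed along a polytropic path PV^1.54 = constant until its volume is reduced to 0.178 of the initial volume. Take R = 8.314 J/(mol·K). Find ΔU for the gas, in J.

n = P₁V₁/(RT₁) = 251×11.8/(8.314×395) = 0.902 mol.
Polytropic n=1.54: T₂ = T₁(V₁/V₂)^(n−1) = 395×(5.62)^0.54 = 1000 K; P₂ = P₁(V₁/V₂)^n = 3580 kPa.
For an ideal gas ΔU = nCvΔT with Cv = (3/2)R = 12.5 J/(mol·K).
ΔU = 0.902×12.5×(1000−395) = 6840 J.

6840 J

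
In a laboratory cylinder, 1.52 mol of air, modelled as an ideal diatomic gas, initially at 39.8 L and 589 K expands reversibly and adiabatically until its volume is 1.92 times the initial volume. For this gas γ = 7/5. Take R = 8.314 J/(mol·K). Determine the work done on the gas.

P₁ = nRT₁/V₁ = 1.52×8.314×589/39.8 = 187 kPa.
Adiabatic: TV^(γ−1) = const ⇒ T₂ = 589×(0.521)^0.400 = 454 K; PV^γ = const ⇒ P₂ = 75.0 kPa.
ΔU = nCvΔT = 1.52×20.8×(454−589) = -4270 J.
Q = 0 for an adiabatic process, so W = −ΔU = 4270 J.
Work done on the gas = −W_by = -4270 J.

-4270 J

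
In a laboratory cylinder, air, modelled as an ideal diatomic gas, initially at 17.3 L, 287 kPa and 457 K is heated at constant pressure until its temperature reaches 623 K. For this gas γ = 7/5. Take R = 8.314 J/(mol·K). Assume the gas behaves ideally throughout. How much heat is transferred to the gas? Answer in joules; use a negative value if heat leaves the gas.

n = P₁V₁/(RT₁) = 287×17.3/(8.314×457) = 1.31 mol.
Isobaric: P stays 287 kPa; V/T = const ⇒ T₂ = 623 K, V₂ = 23.6 L.
W = PΔV = 287×(23.6−17.3) kPa·L = 1800 J.
ΔU = nCvΔT = 1.31×20.8×(623−457) = 4510 J.
Q = ΔU + W = nCpΔT = 6310 J.

6310 J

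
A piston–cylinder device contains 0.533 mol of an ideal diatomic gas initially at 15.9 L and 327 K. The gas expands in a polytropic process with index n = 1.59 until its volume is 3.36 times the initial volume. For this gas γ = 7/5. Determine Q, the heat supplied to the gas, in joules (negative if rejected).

P₁ = nRT₁/V₁ = 0.533×8.314×327/15.9 = 91.1 kPa.
Polytropic n=1.59: T₂ = T₁(V₁/V₂)^(n−1) = 327×(0.298)^0.59 = 160 K; P₂ = P₁(V₁/V₂)^n = 13.3 kPa.
W = (P₁V₁−P₂V₂)/(n−1) = (91.1×15.9−13.3×53.4)/0.59 = 1250 J.
ΔU = nCvΔT = 0.533×20.8×(160−327) = -1850 J.
Q = ΔU + W = -596 J.

-596 J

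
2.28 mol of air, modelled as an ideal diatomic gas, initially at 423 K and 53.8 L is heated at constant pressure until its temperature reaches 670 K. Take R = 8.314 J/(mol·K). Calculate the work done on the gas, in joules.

P₁ = nRT₁/V₁ = 2.28×8.314×423/53.8 = 149 kPa.
Isobaric: P stays 149 kPa; V/T = const ⇒ T₂ = 670 K, V₂ = 85.2 L.
W = PΔV = 149×(85.2−53.8) kPa·L = 4680 J.
Work done on the gas = −W_by = -4680 J.

-4680 J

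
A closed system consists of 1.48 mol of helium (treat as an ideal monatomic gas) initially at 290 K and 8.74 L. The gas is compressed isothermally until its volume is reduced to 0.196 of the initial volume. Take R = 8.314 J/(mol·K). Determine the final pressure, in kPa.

P₁ = nRT₁/V₁ = 1.48×8.314×290/8.74 = 408 kPa.
Isothermal: T stays 290 K; PV = const ⇒ V₂ = 1.71 L, P₂ = 2080 kPa.

2080 kPa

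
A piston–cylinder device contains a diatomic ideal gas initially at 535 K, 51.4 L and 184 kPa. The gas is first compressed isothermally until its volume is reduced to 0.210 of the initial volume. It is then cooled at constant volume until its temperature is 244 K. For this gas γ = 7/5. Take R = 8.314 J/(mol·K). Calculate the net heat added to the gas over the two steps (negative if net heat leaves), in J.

n = P₁V₁/(RT₁) = 184×51.4/(8.314×535) = 2.13 mol.
Step 1 — Isothermal: T stays 535 K; PV = const ⇒ V₂ = 10.8 L, P₂ = 876 kPa.
ΔU = 0 (ideal gas, T constant).
W = nRT ln(V₂/V₁) = 2.13×8.314×535×ln(0.210) = -14800 J.
Q = ΔU + W = -14800 J.
State after step 1: P = 876 kPa, V = 10.8 L, T = 535 K.
Step 2 — Isochoric: V stays 10.8 L; P/T = const ⇒ T₂ = 244 K, P₂ = 400 kPa.
W = 0 (no volume change).
ΔU = nCvΔT = 2.13×20.8×(244−535) = -12900 J.
Q = ΔU = -12900 J.
Net over both steps: W = -14800 J, Q = -27600 J, ΔU = -12900 J.

-27600 J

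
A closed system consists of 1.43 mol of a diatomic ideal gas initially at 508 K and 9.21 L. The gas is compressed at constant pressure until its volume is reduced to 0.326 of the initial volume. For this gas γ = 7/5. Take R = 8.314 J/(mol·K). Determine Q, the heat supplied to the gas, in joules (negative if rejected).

P₁ = nRT₁/V₁ = 1.43×8.314×508/9.21 = 656 kPa.
Isobaric: P stays 656 kPa; V/T = const ⇒ T₂ = 166 K, V₂ = 3.00 L.
W = PΔV = 656×(3.00−9.21) kPa·L = -4070 J.
ΔU = nCvΔT = 1.43×20.8×(166−508) = -10200 J.
Q = ΔU + W = nCpΔT = -14200 J.

-14200 J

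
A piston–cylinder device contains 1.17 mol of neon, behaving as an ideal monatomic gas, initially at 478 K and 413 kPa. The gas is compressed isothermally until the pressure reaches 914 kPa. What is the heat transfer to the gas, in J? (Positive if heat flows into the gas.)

V₁ = nRT₁/P₁ = 1.17×8.314×478/413 = 11.3 L.
Isothermal: T stays 478 K; PV = const ⇒ V₂ = 5.09 L, P₂ = 914 kPa.
ΔU = 0 (ideal gas, T constant).
W = nRT ln(V₂/V₁) = 1.17×8.314×478×ln(0.452) = -3690 J.
Q = ΔU + W = -3690 J.

-3690 J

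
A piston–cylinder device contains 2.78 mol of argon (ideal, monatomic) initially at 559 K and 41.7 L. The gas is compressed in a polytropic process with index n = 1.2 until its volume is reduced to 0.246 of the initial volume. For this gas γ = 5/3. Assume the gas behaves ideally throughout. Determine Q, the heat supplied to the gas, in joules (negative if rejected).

-14600 J

P₁ = nRT₁/V₁ = 2.78×8.314×559/41.7 = 310 kPa.
Polytropic n=1.2: T₂ = T₁(V₁/V₂)^(n−1) = 559×(4.07)^0.20 = 740 K; P₂ = P₁(V₁/V₂)^n = 1670 kPa.
W = (P₁V₁−P₂V₂)/(n−1) = (310×41.7−1670×10.3)/0.20 = -20900 J.
ΔU = nCvΔT = 2.78×12.5×(740−559) = 6270 J.
Q = ΔU + W = -14600 J.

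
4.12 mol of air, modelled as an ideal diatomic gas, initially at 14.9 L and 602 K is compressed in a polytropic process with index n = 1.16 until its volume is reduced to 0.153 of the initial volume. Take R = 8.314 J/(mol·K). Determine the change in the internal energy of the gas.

18100 J

P₁ = nRT₁/V₁ = 4.12×8.314×602/14.9 = 1380 kPa.
Polytropic n=1.16: T₂ = T₁(V₁/V₂)^(n−1) = 602×(6.54)^0.16 = 813 K; P₂ = P₁(V₁/V₂)^n = 12200 kPa.
For an ideal gas ΔU = nCvΔT with Cv = (5/2)R = 20.8 J/(mol·K).
ΔU = 4.12×20.8×(813−602) = 18100 J.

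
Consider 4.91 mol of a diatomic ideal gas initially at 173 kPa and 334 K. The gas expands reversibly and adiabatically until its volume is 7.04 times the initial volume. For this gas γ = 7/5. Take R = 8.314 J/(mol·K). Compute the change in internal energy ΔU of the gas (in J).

-18500 J

V₁ = nRT₁/P₁ = 4.91×8.314×334/173 = 78.8 L.
Adiabatic: TV^(γ−1) = const ⇒ T₂ = 334×(0.142)^0.400 = 153 K; PV^γ = const ⇒ P₂ = 11.3 kPa.
For an ideal gas ΔU = nCvΔT with Cv = (5/2)R = 20.8 J/(mol·K).
ΔU = 4.91×20.8×(153−334) = -18500 J.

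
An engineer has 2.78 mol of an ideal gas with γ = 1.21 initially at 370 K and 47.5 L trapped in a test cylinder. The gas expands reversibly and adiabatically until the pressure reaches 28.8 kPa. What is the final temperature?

269 K

P₁ = nRT₁/V₁ = 2.78×8.314×370/47.5 = 180 kPa.
Adiabatic: T₂/T₁ = (P₂/P₁)^((γ−1)/γ) ⇒ T₂ = 370×(0.160)^0.174 = 269 K; V₂ = 216 L.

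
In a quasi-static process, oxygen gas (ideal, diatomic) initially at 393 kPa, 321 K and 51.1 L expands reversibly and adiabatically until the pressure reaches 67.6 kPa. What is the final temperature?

Adiabatic: T₂/T₁ = (P₂/P₁)^((γ−1)/γ) ⇒ T₂ = 321×(0.172)^0.286 = 194 K; V₂ = 180 L.

194 K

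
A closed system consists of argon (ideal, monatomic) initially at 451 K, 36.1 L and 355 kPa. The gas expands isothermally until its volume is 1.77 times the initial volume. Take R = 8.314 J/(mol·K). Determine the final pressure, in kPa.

Isothermal: T stays 451 K; PV = const ⇒ V₂ = 63.9 L, P₂ = 201 kPa.

201 kPa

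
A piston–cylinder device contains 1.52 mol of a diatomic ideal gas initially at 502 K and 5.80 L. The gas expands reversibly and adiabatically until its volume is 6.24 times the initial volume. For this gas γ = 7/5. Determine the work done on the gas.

P₁ = nRT₁/V₁ = 1.52×8.314×502/5.80 = 1090 kPa.
Adiabatic: TV^(γ−1) = const ⇒ T₂ = 502×(0.160)^0.400 = 241 K; PV^γ = const ⇒ P₂ = 84.3 kPa.
ΔU = nCvΔT = 1.52×20.8×(241−502) = -8240 J.
Q = 0 for an adiabatic process, so W = −ΔU = 8240 J.
Work done on the gas = −W_by = -8240 J.

-8240 J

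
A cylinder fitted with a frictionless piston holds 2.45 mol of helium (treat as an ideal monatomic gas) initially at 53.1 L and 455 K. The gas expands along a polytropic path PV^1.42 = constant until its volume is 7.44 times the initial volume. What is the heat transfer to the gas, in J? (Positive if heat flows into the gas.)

P₁ = nRT₁/V₁ = 2.45×8.314×455/53.1 = 175 kPa.
Polytropic n=1.42: T₂ = T₁(V₁/V₂)^(n−1) = 455×(0.134)^0.42 = 196 K; P₂ = P₁(V₁/V₂)^n = 10.1 kPa.
W = (P₁V₁−P₂V₂)/(n−1) = (175×53.1−10.1×395)/0.42 = 12600 J.
ΔU = nCvΔT = 2.45×12.5×(196−455) = -7920 J.
Q = ΔU + W = 4650 J.

4650 J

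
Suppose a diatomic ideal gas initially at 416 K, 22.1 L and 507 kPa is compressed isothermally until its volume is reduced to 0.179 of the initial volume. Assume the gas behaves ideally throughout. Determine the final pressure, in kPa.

2830 kPa

Isothermal: T stays 416 K; PV = const ⇒ V₂ = 3.96 L, P₂ = 2830 kPa.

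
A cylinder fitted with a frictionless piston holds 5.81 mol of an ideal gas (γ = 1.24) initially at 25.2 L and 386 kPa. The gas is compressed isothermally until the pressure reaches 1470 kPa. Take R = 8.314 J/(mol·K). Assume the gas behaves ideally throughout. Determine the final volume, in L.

6.62 L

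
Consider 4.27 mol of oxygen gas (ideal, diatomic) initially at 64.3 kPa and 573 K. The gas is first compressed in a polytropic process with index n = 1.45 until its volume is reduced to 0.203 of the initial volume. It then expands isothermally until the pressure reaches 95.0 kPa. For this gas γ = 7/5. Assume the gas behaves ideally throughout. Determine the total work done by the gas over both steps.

V₁ = nRT₁/P₁ = 4.27×8.314×573/64.3 = 316 L.
Step 1 — Polytropic n=1.45: T₂ = T₁(V₁/V₂)^(n−1) = 573×(4.93)^0.45 = 1170 K; P₂ = P₁(V₁/V₂)^n = 649 kPa.
W = (P₁V₁−P₂V₂)/(n−1) = (64.3×316−649×64.2)/0.45 = -47400 J.
ΔU = nCvΔT = 4.27×20.8×(1170−573) = 53400 J.
Q = ΔU + W = 5930 J.
State after step 1: P = 649 kPa, V = 64.2 L, T = 1170 K.
Step 2 — Isothermal: T stays 1170 K; PV = const ⇒ V₂ = 439 L, P₂ = 95.0 kPa.
ΔU = 0 (ideal gas, T constant).
W = nRT ln(V₂/V₁) = 4.27×8.314×1170×ln(6.83) = 80100 J.
Q = ΔU + W = 80100 J.
Net over both steps: W = 32700 J, Q = 86000 J, ΔU = 53400 J.

32700 J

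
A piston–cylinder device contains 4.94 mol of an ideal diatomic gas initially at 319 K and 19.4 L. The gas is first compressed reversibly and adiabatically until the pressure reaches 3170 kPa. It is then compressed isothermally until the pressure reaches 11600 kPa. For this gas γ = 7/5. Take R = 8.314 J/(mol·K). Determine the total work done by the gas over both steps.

-44600 J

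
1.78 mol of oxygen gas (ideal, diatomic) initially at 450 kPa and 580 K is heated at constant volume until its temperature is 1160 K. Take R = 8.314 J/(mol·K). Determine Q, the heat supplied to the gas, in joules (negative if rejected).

V₁ = nRT₁/P₁ = 1.78×8.314×580/450 = 19.1 L.
Isochoric: V stays 19.1 L; P/T = const ⇒ T₂ = 1160 K, P₂ = 900 kPa.
W = 0 (no volume change).
ΔU = nCvΔT = 1.78×20.8×(1160−580) = 21500 J.
Q = ΔU = 21500 J.

21500 J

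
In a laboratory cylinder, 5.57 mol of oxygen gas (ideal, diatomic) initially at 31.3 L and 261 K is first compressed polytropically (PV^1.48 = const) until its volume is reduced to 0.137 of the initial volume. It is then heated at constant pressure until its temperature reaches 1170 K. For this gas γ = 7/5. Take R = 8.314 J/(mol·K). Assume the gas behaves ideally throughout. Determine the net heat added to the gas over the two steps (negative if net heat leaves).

P₁ = nRT₁/V₁ = 5.57×8.314×261/31.3 = 386 kPa.
Step 1 — Polytropic n=1.48: T₂ = T₁(V₁/V₂)^(n−1) = 261×(7.30)^0.48 = 678 K; P₂ = P₁(V₁/V₂)^n = 7320 kPa.
W = (P₁V₁−P₂V₂)/(n−1) = (386×31.3−7320×4.29)/0.48 = -40200 J.
ΔU = nCvΔT = 5.57×20.8×(678−261) = 48200 J.
Q = ΔU + W = 8040 J.
State after step 1: P = 7320 kPa, V = 4.29 L, T = 678 K.
Step 2 — Isobaric: P stays 7320 kPa; V/T = const ⇒ T₂ = 1170 K, V₂ = 7.40 L.
W = PΔV = 7320×(7.40−4.29) kPa·L = 22800 J.
ΔU = nCvΔT = 5.57×20.8×(1170−678) = 57000 J.
Q = ΔU + W = nCpΔT = 79800 J.
Net over both steps: W = -17400 J, Q = 87800 J, ΔU = 105000 J.

87800 J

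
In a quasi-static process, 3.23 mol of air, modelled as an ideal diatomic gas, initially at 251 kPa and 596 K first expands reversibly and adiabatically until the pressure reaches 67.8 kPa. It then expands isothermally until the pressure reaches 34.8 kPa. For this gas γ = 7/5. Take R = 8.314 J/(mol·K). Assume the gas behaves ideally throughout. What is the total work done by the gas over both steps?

V₁ = nRT₁/P₁ = 3.23×8.314×596/251 = 63.8 L.
Step 1 — Adiabatic: T₂/T₁ = (P₂/P₁)^((γ−1)/γ) ⇒ T₂ = 596×(0.270)^0.286 = 410 K; V₂ = 162 L.
ΔU = nCvΔT = 3.23×20.8×(410−596) = -12500 J.
Q = 0 for an adiabatic process, so W = −ΔU = 12500 J.
State after step 1: P = 67.8 kPa, V = 162 L, T = 410 K.
Step 2 — Isothermal: T stays 410 K; PV = const ⇒ V₂ = 316 L, P₂ = 34.8 kPa.
ΔU = 0 (ideal gas, T constant).
W = nRT ln(V₂/V₁) = 3.23×8.314×410×ln(1.95) = 7340 J.
Q = ΔU + W = 7340 J.
Net over both steps: W = 19800 J, Q = 7340 J, ΔU = -12500 J.

19800 J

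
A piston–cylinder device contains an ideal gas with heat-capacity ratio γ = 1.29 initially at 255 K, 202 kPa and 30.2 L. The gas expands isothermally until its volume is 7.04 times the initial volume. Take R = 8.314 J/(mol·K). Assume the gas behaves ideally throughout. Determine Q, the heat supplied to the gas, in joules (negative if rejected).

11900 J

n = P₁V₁/(RT₁) = 202×30.2/(8.314×255) = 2.88 mol.
Isothermal: T stays 255 K; PV = const ⇒ V₂ = 213 L, P₂ = 28.7 kPa.
ΔU = 0 (ideal gas, T constant).
W = nRT ln(V₂/V₁) = 2.88×8.314×255×ln(7.04) = 11900 J.
Q = ΔU + W = 11900 J.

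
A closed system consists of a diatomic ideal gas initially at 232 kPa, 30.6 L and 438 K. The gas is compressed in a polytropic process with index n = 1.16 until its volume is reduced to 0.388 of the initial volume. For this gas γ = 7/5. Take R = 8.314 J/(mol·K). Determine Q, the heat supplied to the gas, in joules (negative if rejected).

-4350 J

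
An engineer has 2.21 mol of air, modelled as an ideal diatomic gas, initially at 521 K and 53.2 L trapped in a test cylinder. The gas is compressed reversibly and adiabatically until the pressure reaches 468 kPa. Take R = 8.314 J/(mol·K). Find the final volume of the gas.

26.9 L

P₁ = nRT₁/V₁ = 2.21×8.314×521/53.2 = 180 kPa.
Adiabatic: T₂/T₁ = (P₂/P₁)^((γ−1)/γ) ⇒ T₂ = 521×(2.60)^0.286 = 685 K; V₂ = 26.9 L.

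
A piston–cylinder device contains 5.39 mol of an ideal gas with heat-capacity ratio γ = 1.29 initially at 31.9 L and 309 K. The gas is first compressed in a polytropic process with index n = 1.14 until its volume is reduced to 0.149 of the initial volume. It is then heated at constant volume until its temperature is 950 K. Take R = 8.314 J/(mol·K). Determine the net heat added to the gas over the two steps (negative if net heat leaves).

68800 J

P₁ = nRT₁/V₁ = 5.39×8.314×309/31.9 = 434 kPa.
Step 1 — Polytropic n=1.14: T₂ = T₁(V₁/V₂)^(n−1) = 309×(6.71)^0.14 = 403 K; P₂ = P₁(V₁/V₂)^n = 3800 kPa.
W = (P₁V₁−P₂V₂)/(n−1) = (434×31.9−3800×4.75)/0.14 = -30200 J.
ΔU = nCvΔT = 5.39×28.7×(403−309) = 14600 J.
Q = ΔU + W = -15600 J.
State after step 1: P = 3800 kPa, V = 4.75 L, T = 403 K.
Step 2 — Isochoric: V stays 4.75 L; P/T = const ⇒ T₂ = 950 K, P₂ = 8960 kPa.
W = 0 (no volume change).
ΔU = nCvΔT = 5.39×28.7×(950−403) = 84500 J.
Q = ΔU = 84500 J.
Net over both steps: W = -30200 J, Q = 68800 J, ΔU = 99100 J.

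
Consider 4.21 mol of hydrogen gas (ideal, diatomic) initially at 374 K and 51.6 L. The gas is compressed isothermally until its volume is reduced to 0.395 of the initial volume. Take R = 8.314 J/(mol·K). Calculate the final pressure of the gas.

642 kPa

P₁ = nRT₁/V₁ = 4.21×8.314×374/51.6 = 254 kPa.
Isothermal: T stays 374 K; PV = const ⇒ V₂ = 20.4 L, P₂ = 642 kPa.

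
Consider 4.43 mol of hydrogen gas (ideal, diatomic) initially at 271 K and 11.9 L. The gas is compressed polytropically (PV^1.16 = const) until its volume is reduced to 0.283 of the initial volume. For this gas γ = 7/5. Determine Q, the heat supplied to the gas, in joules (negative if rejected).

P₁ = nRT₁/V₁ = 4.43×8.314×271/11.9 = 839 kPa.
Polytropic n=1.16: T₂ = T₁(V₁/V₂)^(n−1) = 271×(3.53)^0.16 = 332 K; P₂ = P₁(V₁/V₂)^n = 3630 kPa.
W = (P₁V₁−P₂V₂)/(n−1) = (839×11.9−3630×3.37)/0.16 = -14000 J.
ΔU = nCvΔT = 4.43×20.8×(332−271) = 5580 J.
Q = ΔU + W = -8380 J.

-8380 J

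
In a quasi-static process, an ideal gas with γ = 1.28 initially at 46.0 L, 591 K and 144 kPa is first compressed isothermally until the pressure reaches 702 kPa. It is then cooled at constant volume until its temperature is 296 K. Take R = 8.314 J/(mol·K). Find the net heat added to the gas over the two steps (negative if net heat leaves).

n = P₁V₁/(RT₁) = 144×46.0/(8.314×591) = 1.35 mol.
Step 1 — Isothermal: T stays 591 K; PV = const ⇒ V₂ = 9.44 L, P₂ = 702 kPa.
ΔU = 0 (ideal gas, T constant).
W = nRT ln(V₂/V₁) = 1.35×8.314×591×ln(0.205) = -10500 J.
Q = ΔU + W = -10500 J.
State after step 1: P = 702 kPa, V = 9.44 L, T = 591 K.
Step 2 — Isochoric: V stays 9.44 L; P/T = const ⇒ T₂ = 296 K, P₂ = 352 kPa.
W = 0 (no volume change).
ΔU = nCvΔT = 1.35×29.7×(296−591) = -11800 J.
Q = ΔU = -11800 J.
Net over both steps: W = -10500 J, Q = -22300 J, ΔU = -11800 J.

-22300 J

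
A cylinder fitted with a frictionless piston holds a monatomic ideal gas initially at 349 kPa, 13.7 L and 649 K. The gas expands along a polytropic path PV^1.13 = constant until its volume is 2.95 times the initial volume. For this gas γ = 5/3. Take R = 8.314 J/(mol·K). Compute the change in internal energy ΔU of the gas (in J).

-941 J

n = P₁V₁/(RT₁) = 349×13.7/(8.314×649) = 0.886 mol.
Polytropic n=1.13: T₂ = T₁(V₁/V₂)^(n−1) = 649×(0.339)^0.13 = 564 K; P₂ = P₁(V₁/V₂)^n = 103 kPa.
For an ideal gas ΔU = nCvΔT with Cv = (3/2)R = 12.5 J/(mol·K).
ΔU = 0.886×12.5×(564−649) = -941 J.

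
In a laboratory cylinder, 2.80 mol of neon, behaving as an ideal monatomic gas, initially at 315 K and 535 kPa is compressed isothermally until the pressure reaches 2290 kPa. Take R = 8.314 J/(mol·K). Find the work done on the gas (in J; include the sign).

V₁ = nRT₁/P₁ = 2.80×8.314×315/535 = 13.7 L.
Isothermal: T stays 315 K; PV = const ⇒ V₂ = 3.20 L, P₂ = 2290 kPa.
W = nRT ln(V₂/V₁) = 2.80×8.314×315×ln(0.234) = -10700 J.
Work done on the gas = −W_by = 10700 J.

10700 J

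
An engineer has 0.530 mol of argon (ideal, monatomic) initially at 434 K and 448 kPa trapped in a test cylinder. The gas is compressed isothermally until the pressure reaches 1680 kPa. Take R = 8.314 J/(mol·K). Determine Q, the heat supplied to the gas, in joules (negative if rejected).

-2530 J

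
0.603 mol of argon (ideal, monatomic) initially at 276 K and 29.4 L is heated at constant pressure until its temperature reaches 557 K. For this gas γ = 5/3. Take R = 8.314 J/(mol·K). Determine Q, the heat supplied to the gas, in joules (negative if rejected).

3520 J

P₁ = nRT₁/V₁ = 0.603×8.314×276/29.4 = 47.1 kPa.
Isobaric: P stays 47.1 kPa; V/T = const ⇒ T₂ = 557 K, V₂ = 59.3 L.
W = PΔV = 47.1×(59.3−29.4) kPa·L = 1410 J.
ΔU = nCvΔT = 0.603×12.5×(557−276) = 2110 J.
Q = ΔU + W = nCpΔT = 3520 J.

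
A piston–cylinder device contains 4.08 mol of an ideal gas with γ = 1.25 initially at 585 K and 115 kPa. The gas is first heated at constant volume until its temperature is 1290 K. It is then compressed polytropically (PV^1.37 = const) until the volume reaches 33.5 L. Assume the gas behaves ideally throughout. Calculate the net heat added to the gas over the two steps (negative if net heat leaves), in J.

V₁ = nRT₁/P₁ = 4.08×8.314×585/115 = 173 L.
Step 1 — Isochoric: V stays 173 L; P/T = const ⇒ T₂ = 1290 K, P₂ = 254 kPa.
W = 0 (no volume change).
ΔU = nCvΔT = 4.08×33.3×(1290−585) = 95700 J.
Q = ΔU = 95700 J.
State after step 1: P = 254 kPa, V = 173 L, T = 1290 K.
Step 2 — Polytropic n=1.37: T₂ = T₁(V₁/V₂)^(n−1) = 1290×(5.15)^0.37 = 2370 K; P₂ = P₁(V₁/V₂)^n = 2400 kPa.
W = (P₁V₁−P₂V₂)/(n−1) = (254×173−2400×33.5)/0.37 = -98600 J.
ΔU = nCvΔT = 4.08×33.3×(2370−1290) = 146000 J.
Q = ΔU + W = 47300 J.
Net over both steps: W = -98600 J, Q = 143000 J, ΔU = 242000 J.

143000 J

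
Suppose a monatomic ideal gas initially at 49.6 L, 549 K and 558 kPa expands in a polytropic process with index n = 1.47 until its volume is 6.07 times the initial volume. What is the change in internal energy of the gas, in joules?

n = P₁V₁/(RT₁) = 558×49.6/(8.314×549) = 6.06 mol.
Polytropic n=1.47: T₂ = T₁(V₁/V₂)^(n−1) = 549×(0.165)^0.47 = 235 K; P₂ = P₁(V₁/V₂)^n = 39.4 kPa.
For an ideal gas ΔU = nCvΔT with Cv = (3/2)R = 12.5 J/(mol·K).
ΔU = 6.06×12.5×(235−549) = -23700 J.

-23700 J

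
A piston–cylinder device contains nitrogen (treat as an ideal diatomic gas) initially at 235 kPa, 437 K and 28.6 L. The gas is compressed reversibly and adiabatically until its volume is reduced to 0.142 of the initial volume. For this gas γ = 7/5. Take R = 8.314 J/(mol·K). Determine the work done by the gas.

n = P₁V₁/(RT₁) = 235×28.6/(8.314×437) = 1.85 mol.
Adiabatic: TV^(γ−1) = const ⇒ T₂ = 437×(7.04)^0.400 = 954 K; PV^γ = const ⇒ P₂ = 3610 kPa.
ΔU = nCvΔT = 1.85×20.8×(954−437) = 19900 J.
Q = 0 for an adiabatic process, so W = −ΔU = -19900 J.

-19900 J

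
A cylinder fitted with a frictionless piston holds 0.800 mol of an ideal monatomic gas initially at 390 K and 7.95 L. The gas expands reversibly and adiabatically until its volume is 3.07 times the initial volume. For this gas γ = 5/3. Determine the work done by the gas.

2050 J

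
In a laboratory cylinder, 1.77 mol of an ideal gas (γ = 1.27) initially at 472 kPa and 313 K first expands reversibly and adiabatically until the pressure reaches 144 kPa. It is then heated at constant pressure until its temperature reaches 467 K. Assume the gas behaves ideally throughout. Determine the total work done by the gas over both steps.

7100 J

V₁ = nRT₁/P₁ = 1.77×8.314×313/472 = 9.76 L.
Step 1 — Adiabatic: T₂/T₁ = (P₂/P₁)^((γ−1)/γ) ⇒ T₂ = 313×(0.305)^0.213 = 243 K; V₂ = 24.9 L.
ΔU = nCvΔT = 1.77×30.8×(243−313) = -3810 J.
Q = 0 for an adiabatic process, so W = −ΔU = 3810 J.
State after step 1: P = 144 kPa, V = 24.9 L, T = 243 K.
Step 2 — Isobaric: P stays 144 kPa; V/T = const ⇒ T₂ = 467 K, V₂ = 47.7 L.
W = PΔV = 144×(47.7−24.9) kPa·L = 3290 J.
ΔU = nCvΔT = 1.77×30.8×(467−243) = 12200 J.
Q = ΔU + W = nCpΔT = 15500 J.
Net over both steps: W = 7100 J, Q = 15500 J, ΔU = 8390 J.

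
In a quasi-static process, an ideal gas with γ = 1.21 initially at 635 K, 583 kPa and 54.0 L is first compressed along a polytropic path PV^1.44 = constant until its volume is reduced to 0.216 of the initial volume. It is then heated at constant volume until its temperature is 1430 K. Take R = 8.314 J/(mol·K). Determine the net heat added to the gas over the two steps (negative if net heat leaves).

n = P₁V₁/(RT₁) = 583×54.0/(8.314×635) = 5.96 mol.
Step 1 — Polytropic n=1.44: T₂ = T₁(V₁/V₂)^(n−1) = 635×(4.63)^0.44 = 1250 K; P₂ = P₁(V₁/V₂)^n = 5300 kPa.
W = (P₁V₁−P₂V₂)/(n−1) = (583×54.0−5300×11.7)/0.44 = -68900 J.
ΔU = nCvΔT = 5.96×39.6×(1250−635) = 144000 J.
Q = ΔU + W = 75400 J.
State after step 1: P = 5300 kPa, V = 11.7 L, T = 1250 K.
Step 2 — Isochoric: V stays 11.7 L; P/T = const ⇒ T₂ = 1430 K, P₂ = 6080 kPa.
W = 0 (no volume change).
ΔU = nCvΔT = 5.96×39.6×(1430−1250) = 43400 J.
Q = ΔU = 43400 J.
Net over both steps: W = -68900 J, Q = 119000 J, ΔU = 188000 J.

119000 J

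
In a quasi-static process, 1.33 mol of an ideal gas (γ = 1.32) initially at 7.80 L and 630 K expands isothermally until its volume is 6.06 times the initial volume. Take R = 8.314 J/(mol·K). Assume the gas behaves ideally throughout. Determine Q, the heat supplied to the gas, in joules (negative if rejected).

12600 J

P₁ = nRT₁/V₁ = 1.33×8.314×630/7.80 = 893 kPa.
Isothermal: T stays 630 K; PV = const ⇒ V₂ = 47.3 L, P₂ = 147 kPa.
ΔU = 0 (ideal gas, T constant).
W = nRT ln(V₂/V₁) = 1.33×8.314×630×ln(6.06) = 12600 J.
Q = ΔU + W = 12600 J.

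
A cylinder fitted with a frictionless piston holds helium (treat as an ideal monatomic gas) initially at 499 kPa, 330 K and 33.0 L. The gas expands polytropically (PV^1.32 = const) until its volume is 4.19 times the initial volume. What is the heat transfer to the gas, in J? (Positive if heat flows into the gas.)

n = P₁V₁/(RT₁) = 499×33.0/(8.314×330) = 6.00 mol.
Polytropic n=1.32: T₂ = T₁(V₁/V₂)^(n−1) = 330×(0.239)^0.32 = 209 K; P₂ = P₁(V₁/V₂)^n = 75.3 kPa.
W = (P₁V₁−P₂V₂)/(n−1) = (499×33.0−75.3×138)/0.32 = 18900 J.
ΔU = nCvΔT = 6.00×12.5×(209−330) = -9080 J.
Q = ΔU + W = 9840 J.

9840 J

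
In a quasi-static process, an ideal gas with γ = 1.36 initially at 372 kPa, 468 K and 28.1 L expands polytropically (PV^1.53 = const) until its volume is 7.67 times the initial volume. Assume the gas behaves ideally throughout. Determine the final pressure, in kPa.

Polytropic n=1.53: T₂ = T₁(V₁/V₂)^(n−1) = 468×(0.130)^0.53 = 159 K; P₂ = P₁(V₁/V₂)^n = 16.5 kPa.

16.5 kPa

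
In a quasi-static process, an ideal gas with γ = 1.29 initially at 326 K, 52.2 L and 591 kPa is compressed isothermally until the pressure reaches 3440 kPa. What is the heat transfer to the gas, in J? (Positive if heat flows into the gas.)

n = P₁V₁/(RT₁) = 591×52.2/(8.314×326) = 11.4 mol.
Isothermal: T stays 326 K; PV = const ⇒ V₂ = 8.97 L, P₂ = 3440 kPa.
ΔU = 0 (ideal gas, T constant).
W = nRT ln(V₂/V₁) = 11.4×8.314×326×ln(0.172) = -54300 J.
Q = ΔU + W = -54300 J.

-54300 J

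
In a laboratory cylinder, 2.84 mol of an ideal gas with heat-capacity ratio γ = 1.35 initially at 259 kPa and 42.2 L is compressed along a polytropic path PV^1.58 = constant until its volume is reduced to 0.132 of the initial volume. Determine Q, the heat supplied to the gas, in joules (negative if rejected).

T₁ = P₁V₁/(nR) = 259×42.2/(2.84×8.314) = 463 K.
Polytropic n=1.58: T₂ = T₁(V₁/V₂)^(n−1) = 463×(7.58)^0.58 = 1500 K; P₂ = P₁(V₁/V₂)^n = 6350 kPa.
W = (P₁V₁−P₂V₂)/(n−1) = (259×42.2−6350×5.57)/0.58 = -42100 J.
ΔU = nCvΔT = 2.84×23.8×(1500−463) = 69800 J.
Q = ΔU + W = 27700 J.

27700 J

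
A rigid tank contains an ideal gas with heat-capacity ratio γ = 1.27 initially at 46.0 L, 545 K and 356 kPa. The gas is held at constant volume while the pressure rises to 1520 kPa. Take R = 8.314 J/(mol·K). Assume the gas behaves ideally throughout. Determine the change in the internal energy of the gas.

198000 J

n = P₁V₁/(RT₁) = 356×46.0/(8.314×545) = 3.61 mol.
Isochoric: V stays 46.0 L; P/T = const ⇒ T₂ = 2330 K, P₂ = 1520 kPa.
For an ideal gas ΔU = nCvΔT with Cv = R/(γ−1) = 30.8 J/(mol·K).
ΔU = 3.61×30.8×(2330−545) = 198000 J.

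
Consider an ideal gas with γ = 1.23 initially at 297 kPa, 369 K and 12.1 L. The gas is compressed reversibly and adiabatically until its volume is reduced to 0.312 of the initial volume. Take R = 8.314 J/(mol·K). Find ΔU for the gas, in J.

4800 J

n = P₁V₁/(RT₁) = 297×12.1/(8.314×369) = 1.17 mol.
Adiabatic: TV^(γ−1) = const ⇒ T₂ = 369×(3.21)^0.230 = 482 K; PV^γ = const ⇒ P₂ = 1240 kPa.
For an ideal gas ΔU = nCvΔT with Cv = R/(γ−1) = 36.1 J/(mol·K).
ΔU = 1.17×36.1×(482−369) = 4800 J.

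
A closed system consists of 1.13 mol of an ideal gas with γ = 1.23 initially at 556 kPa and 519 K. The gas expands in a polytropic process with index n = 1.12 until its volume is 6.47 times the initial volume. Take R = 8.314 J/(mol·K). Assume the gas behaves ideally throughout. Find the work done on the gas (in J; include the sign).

V₁ = nRT₁/P₁ = 1.13×8.314×519/556 = 8.77 L.
Polytropic n=1.12: T₂ = T₁(V₁/V₂)^(n−1) = 519×(0.155)^0.12 = 415 K; P₂ = P₁(V₁/V₂)^n = 68.7 kPa.
W = (P₁V₁−P₂V₂)/(n−1) = (556×8.77−68.7×56.7)/0.12 = 8160 J.
Work done on the gas = −W_by = -8160 J.

-8160 J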